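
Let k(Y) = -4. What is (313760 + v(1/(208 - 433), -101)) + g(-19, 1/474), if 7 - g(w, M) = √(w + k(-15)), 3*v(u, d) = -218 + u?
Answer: 211743674/675 - I*√23 ≈ 3.1369e+5 - 4.7958*I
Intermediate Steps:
v(u, d) = -218/3 + u/3 (v(u, d) = (-218 + u)/3 = -218/3 + u/3)
g(w, M) = 7 - √(-4 + w) (g(w, M) = 7 - √(w - 4) = 7 - √(-4 + w))
(313760 + v(1/(208 - 433), -101)) + g(-19, 1/474) = (313760 + (-218/3 + 1/(3*(208 - 433)))) + (7 - √(-4 - 19)) = (313760 + (-218/3 + (⅓)/(-225))) + (7 - √(-23)) = (313760 + (-218/3 + (⅓)*(-1/225))) + (7 - I*√23) = (313760 + (-218/3 - 1/675)) + (7 - I*√23) = (313760 - 49051/675) + (7 - I*√23) = 211738949/675 + (7 - I*√23) = 211743674/675 - I*√23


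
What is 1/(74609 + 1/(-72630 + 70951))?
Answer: 1679/125268510 ≈ 1.3403e-5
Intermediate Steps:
1/(74609 + 1/(-72630 + 70951)) = 1/(74609 + 1/(-1679)) = 1/(74609 - 1/1679) = 1/(125268510/1679) = 1679/125268510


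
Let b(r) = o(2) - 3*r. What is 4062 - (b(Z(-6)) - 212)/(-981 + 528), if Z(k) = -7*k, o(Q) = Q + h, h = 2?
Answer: 1839752/453 ≈ 4061.3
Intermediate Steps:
o(Q) = 2 + Q (o(Q) = Q + 2 = 2 + Q)
b(r) = 4 - 3*r (b(r) = (2 + 2) - 3*r = 4 - 3*r)
4062 - (b(Z(-6)) - 212)/(-981 + 528) = 4062 - ((4 - (-21)*(-6)) - 212)/(-981 + 528) = 4062 - ((4 - 3*42) - 212)/(-453) = 4062 - ((4 - 126) - 212)*(-1)/453 = 4062 - (-122 - 212)*(-1)/453 = 4062 - (-334)*(-1)/453 = 4062 - 1*334/453 = 4062 - 334/453 = 1839752/453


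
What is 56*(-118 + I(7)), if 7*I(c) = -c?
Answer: -6664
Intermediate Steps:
I(c) = -c/7 (I(c) = (-c)/7 = -c/7)
56*(-118 + I(7)) = 56*(-118 - ⅐*7) = 56*(-118 - 1) = 56*(-119) = -6664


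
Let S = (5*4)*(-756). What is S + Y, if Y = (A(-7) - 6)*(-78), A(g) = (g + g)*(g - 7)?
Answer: -29940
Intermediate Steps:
A(g) = 2*g*(-7 + g) (A(g) = (2*g)*(-7 + g) = 2*g*(-7 + g))
Y = -14820 (Y = (2*(-7)*(-7 - 7) - 6)*(-78) = (2*(-7)*(-14) - 6)*(-78) = (196 - 6)*(-78) = 190*(-78) = -14820)
S = -15120 (S = 20*(-756) = -15120)
S + Y = -15120 - 14820 = -29940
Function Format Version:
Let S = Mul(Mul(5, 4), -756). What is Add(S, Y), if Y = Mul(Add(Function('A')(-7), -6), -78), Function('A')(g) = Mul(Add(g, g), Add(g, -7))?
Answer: -29940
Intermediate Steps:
Function('A')(g) = Mul(2, g, Add(-7, g)) (Function('A')(g) = Mul(Mul(2, g), Add(-7, g)) = Mul(2, g, Add(-7, g)))
Y = -14820 (Y = Mul(Add(Mul(2, -7, Add(-7, -7)), -6), -78) = Mul(Add(Mul(2, -7, -14), -6), -78) = Mul(Add(196, -6), -78) = Mul(190, -78) = -14820)
S = -15120 (S = Mul(20, -756) = -15120)
Add(S, Y) = Add(-15120, -14820) = -29940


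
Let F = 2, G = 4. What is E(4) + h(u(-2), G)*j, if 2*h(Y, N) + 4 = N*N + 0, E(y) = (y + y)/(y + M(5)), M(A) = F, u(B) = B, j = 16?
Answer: 292/3 ≈ 97.333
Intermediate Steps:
M(A) = 2
E(y) = 2*y/(2 + y) (E(y) = (y + y)/(y + 2) = (2*y)/(2 + y) = 2*y/(2 + y))
h(Y, N) = -2 + N²/2 (h(Y, N) = -2 + (N*N + 0)/2 = -2 + (N² + 0)/2 = -2 + N²/2)
E(4) + h(u(-2), G)*j = 2*4/(2 + 4) + (-2 + (½)*4²)*16 = 2*4/6 + (-2 + (½)*16)*16 = 2*4*(⅙) + (-2 + 8)*16 = 4/3 + 6*16 = 4/3 + 96 = 292/3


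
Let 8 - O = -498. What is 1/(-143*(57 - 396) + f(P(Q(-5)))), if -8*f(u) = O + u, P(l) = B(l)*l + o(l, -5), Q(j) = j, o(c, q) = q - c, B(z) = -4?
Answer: 4/193645 ≈ 2.0656e-5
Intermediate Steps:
O = 506 (O = 8 - 1*(-498) = 8 + 498 = 506)
P(l) = -5 - 5*l (P(l) = -4*l + (-5 - l) = -5 - 5*l)
f(u) = -253/4 - u/8 (f(u) = -(506 + u)/8 = -253/4 - u/8)
1/(-143*(57 - 396) + f(P(Q(-5)))) = 1/(-143*(57 - 396) + (-253/4 - (-5 - 5*(-5))/8)) = 1/(-143*(-339) + (-253/4 - (-5 + 25)/8)) = 1/(48477 + (-253/4 - ⅛*20)) = 1/(48477 + (-253/4 - 5/2)) = 1/(48477 - 263/4) = 1/(193645/4) = 4/193645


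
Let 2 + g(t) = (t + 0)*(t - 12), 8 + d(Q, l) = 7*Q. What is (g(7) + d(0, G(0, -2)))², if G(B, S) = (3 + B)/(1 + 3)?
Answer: 2025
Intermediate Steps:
G(B, S) = ¾ + B/4 (G(B, S) = (3 + B)/4 = (3 + B)*(¼) = ¾ + B/4)
d(Q, l) = -8 + 7*Q
g(t) = -2 + t*(-12 + t) (g(t) = -2 + (t + 0)*(t - 12) = -2 + t*(-12 + t))
(g(7) + d(0, G(0, -2)))² = ((-2 + 7² - 12*7) + (-8 + 7*0))² = ((-2 + 49 - 84) + (-8 + 0))² = (-37 - 8)² = (-45)² = 2025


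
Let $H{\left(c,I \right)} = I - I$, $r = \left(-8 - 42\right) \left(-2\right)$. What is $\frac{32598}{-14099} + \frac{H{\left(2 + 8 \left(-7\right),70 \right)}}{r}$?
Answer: $- \frac{32598}{14099} \approx -2.3121$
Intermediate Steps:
$r = 100$ ($r = \left(-50\right) \left(-2\right) = 100$)
$H{\left(c,I \right)} = 0$
$\frac{32598}{-14099} + \frac{H{\left(2 + 8 \left(-7\right),70 \right)}}{r} = \frac{32598}{-14099} + \frac{0}{100} = 32598 \left(- \frac{1}{14099}\right) + 0 \cdot \frac{1}{100} = - \frac{32598}{14099} + 0 = - \frac{32598}{14099}$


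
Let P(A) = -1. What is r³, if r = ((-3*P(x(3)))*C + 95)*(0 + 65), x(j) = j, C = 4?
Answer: 336427433875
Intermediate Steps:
r = 6955 (r = (-3*(-1)*4 + 95)*(0 + 65) = (3*4 + 95)*65 = (12 + 95)*65 = 107*65 = 6955)
r³ = 6955³ = 336427433875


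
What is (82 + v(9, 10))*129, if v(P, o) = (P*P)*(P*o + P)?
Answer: 1045029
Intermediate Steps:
v(P, o) = P²*(P + P*o)
(82 + v(9, 10))*129 = (82 + 9³*(1 + 10))*129 = (82 + 729*11)*129 = (82 + 8019)*129 = 8101*129 = 1045029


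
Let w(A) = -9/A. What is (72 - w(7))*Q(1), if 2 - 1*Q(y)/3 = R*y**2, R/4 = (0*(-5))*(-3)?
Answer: 3078/7 ≈ 439.71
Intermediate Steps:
R = 0 (R = 4*((0*(-5))*(-3)) = 4*(0*(-3)) = 4*0 = 0)
Q(y) = 6 (Q(y) = 6 - 0*y**2 = 6 - 3*0 = 6 + 0 = 6)
(72 - w(7))*Q(1) = (72 - (-9)/7)*6 = (72 - 1*(-9/7))*6 = (72 + 9/7)*6 = (513/7)*6 = 3078/7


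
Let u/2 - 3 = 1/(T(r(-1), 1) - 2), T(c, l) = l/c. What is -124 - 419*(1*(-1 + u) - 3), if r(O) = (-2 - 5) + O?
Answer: -9650/17 ≈ -567.65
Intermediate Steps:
r(O) = -7 + O
u = 86/17 (u = 6 + 2/(1/(-7 - 1) - 2) = 6 + 2/(1/(-8) - 2) = 6 + 2/(1*(-⅛) - 2) = 6 + 2/(-⅛ - 2) = 6 + 2/(-17/8) = 6 + 2*(-8/17) = 6 - 16/17 = 86/17 ≈ 5.0588)
-124 - 419*(1*(-1 + u) - 3) = -124 - 419*(1*(-1 + 86/17) - 3) = -124 - 419*(1*(69/17) - 3) = -124 - 419*(69/17 - 3) = -124 - 419*18/17 = -124 - 7542/17 = -9650/17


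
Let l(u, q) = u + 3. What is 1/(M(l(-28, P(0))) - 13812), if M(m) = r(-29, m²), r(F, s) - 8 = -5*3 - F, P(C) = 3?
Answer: -1/13790 ≈ -7.2516e-5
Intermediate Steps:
l(u, q) = 3 + u
r(F, s) = -7 - F (r(F, s) = 8 + (-5*3 - F) = 8 + (-15 - F) = -7 - F)
M(m) = 22 (M(m) = -7 - 1*(-29) = -7 + 29 = 22)
1/(M(l(-28, P(0))) - 13812) = 1/(22 - 13812) = 1/(-13790) = -1/13790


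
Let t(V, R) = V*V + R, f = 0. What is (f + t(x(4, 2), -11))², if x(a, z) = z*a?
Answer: 2809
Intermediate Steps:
x(a, z) = a*z
t(V, R) = R + V² (t(V, R) = V² + R = R + V²)
(f + t(x(4, 2), -11))² = (0 + (-11 + (4*2)²))² = (0 + (-11 + 8²))² = (0 + (-11 + 64))² = (0 + 53)² = 53² = 2809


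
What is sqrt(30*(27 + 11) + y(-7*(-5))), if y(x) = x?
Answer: 5*sqrt(47) ≈ 34.278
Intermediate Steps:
sqrt(30*(27 + 11) + y(-7*(-5))) = sqrt(30*(27 + 11) - 7*(-5)) = sqrt(30*38 + 35) = sqrt(1140 + 35) = sqrt(1175) = 5*sqrt(47)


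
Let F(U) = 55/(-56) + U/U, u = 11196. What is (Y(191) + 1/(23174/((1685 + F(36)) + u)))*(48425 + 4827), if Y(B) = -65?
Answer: -1113393122199/324436 ≈ -3.4318e+6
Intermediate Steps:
F(U) = 1/56 (F(U) = 55*(-1/56) + 1 = -55/56 + 1 = 1/56)
(Y(191) + 1/(23174/((1685 + F(36)) + u)))*(48425 + 4827) = (-65 + 1/(23174/((1685 + 1/56) + 11196)))*(48425 + 4827) = (-65 + 1/(23174/(94361/56 + 11196)))*53252 = (-65 + 1/(23174/(721337/56)))*53252 = (-65 + 1/(23174*(56/721337)))*53252 = (-65 + 1/(1297744/721337))*53252 = (-65 + 721337/1297744)*53252 = -83632023/1297744*53252 = -1113393122199/324436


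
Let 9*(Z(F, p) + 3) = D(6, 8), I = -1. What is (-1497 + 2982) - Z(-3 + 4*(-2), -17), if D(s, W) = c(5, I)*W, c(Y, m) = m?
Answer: 13400/9 ≈ 1488.9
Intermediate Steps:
D(s, W) = -W
Z(F, p) = -35/9 (Z(F, p) = -3 + (-1*8)/9 = -3 + (⅑)*(-8) = -3 - 8/9 = -35/9)
(-1497 + 2982) - Z(-3 + 4*(-2), -17) = (-1497 + 2982) - 1*(-35/9) = 1485 + 35/9 = 13400/9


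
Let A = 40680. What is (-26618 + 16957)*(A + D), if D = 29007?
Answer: -673246107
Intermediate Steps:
(-26618 + 16957)*(A + D) = (-26618 + 16957)*(40680 + 29007) = -9661*69687 = -673246107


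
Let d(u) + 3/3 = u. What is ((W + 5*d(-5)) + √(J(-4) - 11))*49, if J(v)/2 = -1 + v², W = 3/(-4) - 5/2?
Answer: -6517/4 + 49*√19 ≈ -1415.7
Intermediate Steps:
d(u) = -1 + u
W = -13/4 (W = 3*(-¼) - 5*½ = -¾ - 5/2 = -13/4 ≈ -3.2500)
J(v) = -2 + 2*v² (J(v) = 2*(-1 + v²) = -2 + 2*v²)
((W + 5*d(-5)) + √(J(-4) - 11))*49 = ((-13/4 + 5*(-1 - 5)) + √((-2 + 2*(-4)²) - 11))*49 = ((-13/4 + 5*(-6)) + √((-2 + 2*16) - 11))*49 = ((-13/4 - 30) + √((-2 + 32) - 11))*49 = (-133/4 + √(30 - 11))*49 = (-133/4 + √19)*49 = -6517/4 + 49*√19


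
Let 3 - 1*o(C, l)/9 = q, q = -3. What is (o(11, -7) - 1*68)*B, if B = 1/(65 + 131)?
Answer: -1/14 ≈ -0.071429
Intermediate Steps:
B = 1/196 ≈ 0.0051020
o(C, l) = 54 (o(C, l) = 27 - 9*(-3) = 27 + 27 = 54)
(o(11, -7) - 1*68)*B = (54 - 1*68)*(1/196) = (54 - 68)*(1/196) = -14*1/196 = -1/14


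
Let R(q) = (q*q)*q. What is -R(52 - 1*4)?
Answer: -110592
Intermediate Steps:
R(q) = q³ (R(q) = q²*q = q³)
-R(52 - 1*4) = -(52 - 1*4)³ = -(52 - 4)³ = -1*48³ = -1*110592 = -110592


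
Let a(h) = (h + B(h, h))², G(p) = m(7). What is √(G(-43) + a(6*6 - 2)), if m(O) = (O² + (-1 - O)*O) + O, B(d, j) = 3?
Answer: 37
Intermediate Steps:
m(O) = O + O² + O*(-1 - O) (m(O) = (O² + O*(-1 - O)) + O = O + O² + O*(-1 - O))
G(p) = 0
a(h) = (3 + h)² (a(h) = (h + 3)² = (3 + h)²)
√(G(-43) + a(6*6 - 2)) = √(0 + (3 + (6*6 - 2))²) = √(0 + (3 + (36 - 2))²) = √(0 + (3 + 34)²) = √(0 + 37²) = √(0 + 1369) = √1369 = 37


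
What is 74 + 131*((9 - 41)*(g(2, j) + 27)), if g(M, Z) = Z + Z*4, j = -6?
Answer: 12650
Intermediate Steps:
g(M, Z) = 5*Z (g(M, Z) = Z + 4*Z = 5*Z)
74 + 131*((9 - 41)*(g(2, j) + 27)) = 74 + 131*((9 - 41)*(5*(-6) + 27)) = 74 + 131*(-32*(-30 + 27)) = 74 + 131*(-32*(-3)) = 74 + 131*96 = 74 + 12576 = 12650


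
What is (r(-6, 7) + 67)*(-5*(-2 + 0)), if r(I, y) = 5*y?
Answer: 1020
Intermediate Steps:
(r(-6, 7) + 67)*(-5*(-2 + 0)) = (5*7 + 67)*(-5*(-2 + 0)) = (35 + 67)*(-5*(-2)) = 102*10 = 1020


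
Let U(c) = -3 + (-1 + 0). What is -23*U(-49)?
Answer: 92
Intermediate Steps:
U(c) = -4 (U(c) = -3 - 1 = -4)
-23*U(-49) = -23*(-4) = 92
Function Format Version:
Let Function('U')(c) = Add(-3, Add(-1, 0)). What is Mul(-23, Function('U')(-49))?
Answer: 92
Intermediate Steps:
Function('U')(c) = -4 (Function('U')(c) = Add(-3, -1) = -4)
Mul(-23, Function('U')(-49)) = Mul(-23, -4) = 92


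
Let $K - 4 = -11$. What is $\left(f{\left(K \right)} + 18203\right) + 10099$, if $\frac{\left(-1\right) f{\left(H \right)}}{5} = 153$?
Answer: $27537$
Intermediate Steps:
$K = -7$ ($K = 4 - 11 = -7$)
$f{\left(H \right)} = -765$ ($f{\left(H \right)} = \left(-5\right) 153 = -765$)
$\left(f{\left(K \right)} + 18203\right) + 10099 = \left(-765 + 18203\right) + 10099 = 17438 + 10099 = 27537$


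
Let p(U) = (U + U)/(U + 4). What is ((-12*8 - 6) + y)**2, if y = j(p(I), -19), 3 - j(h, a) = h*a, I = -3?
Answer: 45369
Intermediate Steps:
p(U) = 2*U/(4 + U) (p(U) = (2*U)/(4 + U) = 2*U/(4 + U))
j(h, a) = 3 - a*h (j(h, a) = 3 - h*a = 3 - a*h)
y = -111 (y = 3 - 1*(-19)*2*(-3)/(4 - 3) = 3 - 1*(-19)*2*(-3)/1 = 3 - 1*(-19)*2*(-3)*1 = 3 - 1*(-19)*(-6) = 3 - 114 = -111)
((-12*8 - 6) + y)**2 = ((-12*8 - 6) - 111)**2 = ((-96 - 6) - 111)**2 = (-102 - 111)**2 = (-213)**2 = 45369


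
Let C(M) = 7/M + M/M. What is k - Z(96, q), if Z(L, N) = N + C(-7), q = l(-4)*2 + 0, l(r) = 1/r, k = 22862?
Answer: 45725/2 ≈ 22863.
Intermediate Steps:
C(M) = 1 + 7/M (C(M) = 7/M + 1 = 1 + 7/M)
q = -½ (q = 2/(-4) + 0 = -¼*2 + 0 = -½ + 0 = -½ ≈ -0.50000)
Z(L, N) = N (Z(L, N) = N + (7 - 7)/(-7) = N - ⅐*0 = N + 0 = N)
k - Z(96, q) = 22862 - 1*(-½) = 22862 + ½ = 45725/2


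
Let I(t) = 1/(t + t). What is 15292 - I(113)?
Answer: 3455991/226 ≈ 15292.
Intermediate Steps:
I(t) = 1/(2*t)
15292 - I(113) = 15292 - 1/(2*113) = 15292 - 1*1/226 = 15292 - 1/226 = 3455991/226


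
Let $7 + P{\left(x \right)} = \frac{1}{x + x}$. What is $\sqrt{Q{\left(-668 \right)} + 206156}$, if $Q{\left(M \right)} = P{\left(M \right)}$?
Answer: $\frac{\sqrt{91988631042}}{668} \approx 454.04$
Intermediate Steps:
$P{\left(x \right)} = -7 + \frac{1}{2 x}$ ($P{\left(x \right)} = -7 + \frac{1}{x + x} = -7 + \frac{1}{2 x}$)
$Q{\left(M \right)} = -7 + \frac{1}{2 M}$
$\sqrt{Q{\left(-668 \right)} + 206156} = \sqrt{\left(-7 + \frac{1}{2 \left(-668\right)}\right) + 206156} = \sqrt{\left(-7 + \frac{1}{2} \left(- \frac{1}{668}\right)\right) + 206156} = \sqrt{\left(-7 - \frac{1}{1336}\right) + 206156} = \sqrt{- \frac{9353}{1336} + 206156} = \sqrt{\frac{275415063}{1336}} = \frac{\sqrt{91988631042}}{668}$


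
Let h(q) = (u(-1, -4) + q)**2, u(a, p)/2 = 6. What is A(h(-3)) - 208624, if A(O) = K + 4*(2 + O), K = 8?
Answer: -208284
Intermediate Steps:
u(a, p) = 12 (u(a, p) = 2*6 = 12)
h(q) = (12 + q)**2
A(O) = 16 + 4*O (A(O) = 8 + 4*(2 + O) = 8 + (8 + 4*O) = 16 + 4*O)
A(h(-3)) - 208624 = (16 + 4*(12 - 3)**2) - 208624 = (16 + 4*9**2) - 208624 = (16 + 4*81) - 208624 = (16 + 324) - 208624 = 340 - 208624 = -208284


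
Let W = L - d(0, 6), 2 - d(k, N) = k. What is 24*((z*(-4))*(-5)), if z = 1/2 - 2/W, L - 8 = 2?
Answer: 120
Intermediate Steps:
d(k, N) = 2 - k
L = 10 (L = 8 + 2 = 10)
W = 8 (W = 10 - (2 - 1*0) = 10 - (2 + 0) = 10 - 1*2 = 10 - 2 = 8)
z = ¼ (z = 1/2 - 2/8 = 1*(½) - 2*⅛ = ½ - ¼ = ¼ ≈ 0.25000)
24*((z*(-4))*(-5)) = 24*(((¼)*(-4))*(-5)) = 24*(-1*(-5)) = 24*5 = 120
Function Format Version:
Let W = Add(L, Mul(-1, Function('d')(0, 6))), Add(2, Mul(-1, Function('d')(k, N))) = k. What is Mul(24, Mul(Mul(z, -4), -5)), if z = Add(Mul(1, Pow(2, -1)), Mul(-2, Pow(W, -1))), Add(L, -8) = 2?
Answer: 120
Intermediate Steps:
Function('d')(k, N) = Add(2, Mul(-1, k))
L = 10 (L = Add(8, 2) = 10)
W = 8 (W = Add(10, Mul(-1, Add(2, Mul(-1, 0)))) = Add(10, Mul(-1, Add(2, 0))) = Add(10, Mul(-1, 2)) = Add(10, -2) = 8)
z = Rational(1, 4) (z = Add(Mul(1, Pow(2, -1)), Mul(-2, Pow(8, -1))) = Add(Mul(1, Rational(1, 2)), Mul(-2, Rational(1, 8))) = Add(Rational(1, 2), Rational(-1, 4)) = Rational(1, 4) ≈ 0.25000)
Mul(24, Mul(Mul(z, -4), -5)) = Mul(24, Mul(Mul(Rational(1, 4), -4), -5)) = Mul(24, Mul(-1, -5)) = Mul(24, 5) = 120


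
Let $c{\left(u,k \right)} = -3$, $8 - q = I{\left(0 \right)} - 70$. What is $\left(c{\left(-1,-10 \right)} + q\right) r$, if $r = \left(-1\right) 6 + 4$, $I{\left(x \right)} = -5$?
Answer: $-160$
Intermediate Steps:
$q = 83$ ($q = 8 - \left(-5 - 70\right) = 8 - -75 = 8 + 75 = 83$)
$r = -2$ ($r = -6 + 4 = -2$)
$\left(c{\left(-1,-10 \right)} + q\right) r = \left(-3 + 83\right) \left(-2\right) = 80 \left(-2\right) = -160$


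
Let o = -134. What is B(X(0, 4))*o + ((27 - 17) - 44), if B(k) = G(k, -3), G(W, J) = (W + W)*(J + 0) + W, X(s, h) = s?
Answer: -34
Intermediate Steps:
G(W, J) = W + 2*J*W (G(W, J) = (2*W)*J + W = 2*J*W + W = W + 2*J*W)
B(k) = -5*k (B(k) = k*(1 + 2*(-3)) = k*(1 - 6) = k*(-5) = -5*k)
B(X(0, 4))*o + ((27 - 17) - 44) = -5*0*(-134) + ((27 - 17) - 44) = 0*(-134) + (10 - 44) = 0 - 34 = -34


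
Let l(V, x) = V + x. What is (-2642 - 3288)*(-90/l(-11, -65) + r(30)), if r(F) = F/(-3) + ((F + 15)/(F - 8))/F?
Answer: 21683045/418 ≈ 51873.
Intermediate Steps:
r(F) = -F/3 + (15 + F)/(F*(-8 + F)) (r(F) = F*(-⅓) + ((15 + F)/(-8 + F))/F = -F/3 + ((15 + F)/(-8 + F))/F = -F/3 + (15 + F)/(F*(-8 + F)))
(-2642 - 3288)*(-90/l(-11, -65) + r(30)) = (-2642 - 3288)*(-90/(-11 - 65) + (⅓)*(45 - 1*30³ + 3*30 + 8*30²)/(30*(-8 + 30))) = -5930*(-90/(-76) + (⅓)*(1/30)*(45 - 1*27000 + 90 + 8*900)/22) = -5930*(-90*(-1/76) + (⅓)*(1/30)*(1/22)*(45 - 27000 + 90 + 7200)) = -5930*(45/38 + (⅓)*(1/30)*(1/22)*(-19665)) = -5930*(45/38 - 437/44) = -5930*(-7313/836) = 21683045/418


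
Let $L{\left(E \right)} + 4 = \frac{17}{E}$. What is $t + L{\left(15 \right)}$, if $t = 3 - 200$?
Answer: $- \frac{2998}{15} \approx -199.87$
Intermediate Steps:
$L{\left(E \right)} = -4 + \frac{17}{E}$
$t = -197$ ($t = 3 - 200 = -197$)
$t + L{\left(15 \right)} = -197 - \left(4 - \frac{17}{15}\right) = -197 + \left(-4 + 17 \cdot \frac{1}{15}\right) = -197 + \left(-4 + \frac{17}{15}\right) = -197 - \frac{43}{15} = - \frac{2998}{15}$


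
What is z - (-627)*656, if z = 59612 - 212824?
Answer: 258100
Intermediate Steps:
z = -153212
z - (-627)*656 = -153212 - (-627)*656 = -153212 - 1*(-411312) = -153212 + 411312 = 258100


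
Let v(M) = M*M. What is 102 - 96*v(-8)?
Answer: -6042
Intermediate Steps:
v(M) = M**2
102 - 96*v(-8) = 102 - 96*(-8)**2 = 102 - 96*64 = 102 - 6144 = -6042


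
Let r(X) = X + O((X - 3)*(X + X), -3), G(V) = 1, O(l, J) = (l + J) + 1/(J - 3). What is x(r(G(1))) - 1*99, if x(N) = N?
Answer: -631/6 ≈ -105.17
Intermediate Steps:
O(l, J) = J + l + 1/(-3 + J) (O(l, J) = (J + l) + 1/(-3 + J) = J + l + 1/(-3 + J))
r(X) = -19/6 + X + 2*X*(-3 + X) (r(X) = X + (1 + (-3)**2 - 3*(-3) - 3*(X - 3)*(X + X) - 3*(X - 3)*(X + X))/(-3 - 3) = X + (1 + 9 + 9 - 3*(-3 + X)*2*X - 3*(-3 + X)*2*X)/(-6) = X - (1 + 9 + 9 - 6*X*(-3 + X) - 6*X*(-3 + X))/6 = X - (19 - 12*X*(-3 + X))/6 = X + (-19/6 + 2*X*(-3 + X)) = -19/6 + X + 2*X*(-3 + X))
x(r(G(1))) - 1*99 = (-19/6 - 5*1 + 2*1**2) - 1*99 = (-19/6 - 5 + 2*1) - 99 = (-19/6 - 5 + 2) - 99 = -37/6 - 99 = -631/6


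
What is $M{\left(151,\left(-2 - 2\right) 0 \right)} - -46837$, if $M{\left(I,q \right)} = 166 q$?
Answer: $46837$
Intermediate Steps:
$M{\left(151,\left(-2 - 2\right) 0 \right)} - -46837 = 166 \left(-2 - 2\right) 0 - -46837 = 166 \left(\left(-4\right) 0\right) + 46837 = 166 \cdot 0 + 46837 = 0 + 46837 = 46837$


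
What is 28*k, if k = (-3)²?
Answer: 252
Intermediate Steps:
k = 9
28*k = 28*9 = 252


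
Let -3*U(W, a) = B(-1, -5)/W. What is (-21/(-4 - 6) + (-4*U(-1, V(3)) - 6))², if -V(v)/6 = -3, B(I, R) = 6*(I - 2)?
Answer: 40401/100 ≈ 404.01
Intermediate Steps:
B(I, R) = -12 + 6*I (B(I, R) = 6*(-2 + I) = -12 + 6*I)
V(v) = 18 (V(v) = -6*(-3) = 18)
U(W, a) = 6/W (U(W, a) = -(-12 + 6*(-1))/(3*W) = -(-12 - 6)/(3*W) = -(-6)/W = 6/W)
(-21/(-4 - 6) + (-4*U(-1, V(3)) - 6))² = (-21/(-4 - 6) + (-24/(-1) - 6))² = (-21/(-10) + (-24*(-1) - 6))² = (-⅒*(-21) + (-4*(-6) - 6))² = (21/10 + (24 - 6))² = (21/10 + 18)² = (201/10)² = 40401/100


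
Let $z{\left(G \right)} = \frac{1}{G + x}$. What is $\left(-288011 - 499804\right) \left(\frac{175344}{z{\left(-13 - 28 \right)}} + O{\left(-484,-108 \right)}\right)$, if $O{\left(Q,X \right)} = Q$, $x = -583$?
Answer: $86198888519100$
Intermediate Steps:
$z{\left(G \right)} = \frac{1}{-583 + G}$ ($z{\left(G \right)} = \frac{1}{G - 583} = \frac{1}{-583 + G}$)
$\left(-288011 - 499804\right) \left(\frac{175344}{z{\left(-13 - 28 \right)}} + O{\left(-484,-108 \right)}\right) = \left(-288011 - 499804\right) \left(\frac{175344}{\frac{1}{-583 - 41}} - 484\right) = - 787815 \left(\frac{175344}{\frac{1}{-583 - 41}} - 484\right) = - 787815 \left(\frac{175344}{\frac{1}{-624}} - 484\right) = - 787815 \left(\frac{175344}{- \frac{1}{624}} - 484\right) = - 787815 \left(175344 \left(-624\right) - 484\right) = - 787815 \left(-109414656 - 484\right) = \left(-787815\right) \left(-109415140\right) = 86198888519100$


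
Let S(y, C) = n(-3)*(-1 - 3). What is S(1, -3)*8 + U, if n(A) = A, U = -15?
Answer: 81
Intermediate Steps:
S(y, C) = 12 (S(y, C) = -3*(-1 - 3) = -3*(-4) = 12)
S(1, -3)*8 + U = 12*8 - 15 = 96 - 15 = 81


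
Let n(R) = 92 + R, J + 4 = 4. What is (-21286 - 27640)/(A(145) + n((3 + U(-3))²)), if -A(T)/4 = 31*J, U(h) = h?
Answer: -24463/46 ≈ -531.80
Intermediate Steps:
J = 0 (J = -4 + 4 = 0)
A(T) = 0 (A(T) = -124*0 = -4*0 = 0)
(-21286 - 27640)/(A(145) + n((3 + U(-3))²)) = (-21286 - 27640)/(0 + (92 + (3 - 3)²)) = -48926/(0 + (92 + 0²)) = -48926/(0 + (92 + 0)) = -48926/(0 + 92) = -48926/92 = -48926*1/92 = -24463/46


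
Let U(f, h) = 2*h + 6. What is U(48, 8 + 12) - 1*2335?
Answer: -2289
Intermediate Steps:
U(f, h) = 6 + 2*h
U(48, 8 + 12) - 1*2335 = (6 + 2*(8 + 12)) - 1*2335 = (6 + 2*20) - 2335 = (6 + 40) - 2335 = 46 - 2335 = -2289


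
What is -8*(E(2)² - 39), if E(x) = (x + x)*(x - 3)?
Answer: 184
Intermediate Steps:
E(x) = 2*x*(-3 + x) (E(x) = (2*x)*(-3 + x) = 2*x*(-3 + x))
-8*(E(2)² - 39) = -8*((2*2*(-3 + 2))² - 39) = -8*((2*2*(-1))² - 39) = -8*((-4)² - 39) = -8*(16 - 39) = -8*(-23) = 184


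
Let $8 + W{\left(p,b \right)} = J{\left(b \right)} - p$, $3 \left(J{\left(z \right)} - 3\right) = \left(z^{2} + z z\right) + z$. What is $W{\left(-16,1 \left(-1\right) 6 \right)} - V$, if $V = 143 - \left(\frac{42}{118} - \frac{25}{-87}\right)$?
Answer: $- \frac{561328}{5133} \approx -109.36$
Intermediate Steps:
$J{\left(z \right)} = 3 + \frac{z}{3} + \frac{2 z^{2}}{3}$ ($J{\left(z \right)} = 3 + \frac{\left(z^{2} + z z\right) + z}{3} = 3 + \frac{\left(z^{2} + z^{2}\right) + z}{3} = 3 + \frac{2 z^{2} + z}{3} = 3 + \frac{z + 2 z^{2}}{3} = 3 + \left(\frac{z}{3} + \frac{2 z^{2}}{3}\right) = 3 + \frac{z}{3} + \frac{2 z^{2}}{3}$)
$W{\left(p,b \right)} = -5 - p + \frac{b}{3} + \frac{2 b^{2}}{3}$ ($W{\left(p,b \right)} = -8 - \left(-3 + p - \frac{2 b^{2}}{3} - \frac{b}{3}\right) = -8 + \left(3 - p + \frac{b}{3} + \frac{2 b^{2}}{3}\right) = -5 - p + \frac{b}{3} + \frac{2 b^{2}}{3}$)
$V = \frac{730717}{5133}$ ($V = 143 - \left(42 \cdot \frac{1}{118} - - \frac{25}{87}\right) = 143 - \left(\frac{21}{59} + \frac{25}{87}\right) = 143 - \frac{3302}{5133} = \frac{730717}{5133} \approx 142.36$)
$W{\left(-16,1 \left(-1\right) 6 \right)} - V = \left(-5 - -16 + \frac{1 \left(-1\right) 6}{3} + \frac{2 \left(1 \left(-1\right) 6\right)^{2}}{3}\right) - \frac{730717}{5133} = \left(-5 + 16 + \frac{\left(-1\right) 6}{3} + \frac{2 \left(\left(-1\right) 6\right)^{2}}{3}\right) - \frac{730717}{5133} = \left(-5 + 16 + \frac{1}{3} \left(-6\right) + \frac{2 \left(-6\right)^{2}}{3}\right) - \frac{730717}{5133} = \left(-5 + 16 - 2 + \frac{2}{3} \cdot 36\right) - \frac{730717}{5133} = \left(-5 + 16 - 2 + 24\right) - \frac{730717}{5133} = 33 - \frac{730717}{5133} = - \frac{561328}{5133}$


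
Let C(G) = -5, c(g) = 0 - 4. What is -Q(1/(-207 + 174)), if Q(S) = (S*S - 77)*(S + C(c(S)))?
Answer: -13919432/35937 ≈ -387.33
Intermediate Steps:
c(g) = -4
Q(S) = (-77 + S²)*(-5 + S) (Q(S) = (S*S - 77)*(S - 5) = (S² - 77)*(-5 + S) = (-77 + S²)*(-5 + S))
-Q(1/(-207 + 174)) = -(385 + (1/(-207 + 174))³ - 77/(-207 + 174) - 5/(-207 + 174)²) = -(385 + (1/(-33))³ - 77/(-33) - 5*(1/(-33))²) = -(385 + (-1/33)³ - 77*(-1/33) - 5*(-1/33)²) = -(385 - 1/35937 + 7/3 - 5*1/1089) = -(385 - 1/35937 + 7/3 - 5/1089) = -1*13919432/35937 = -13919432/35937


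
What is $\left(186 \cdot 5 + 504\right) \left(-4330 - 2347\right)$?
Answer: $-9574818$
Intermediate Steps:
$\left(186 \cdot 5 + 504\right) \left(-4330 - 2347\right) = \left(930 + 504\right) \left(-6677\right) = 1434 \left(-6677\right) = -9574818$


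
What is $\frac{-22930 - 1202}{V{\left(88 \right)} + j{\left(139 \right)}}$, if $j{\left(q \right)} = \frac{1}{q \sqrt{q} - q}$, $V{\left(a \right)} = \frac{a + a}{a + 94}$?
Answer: $- \frac{515287348870476}{20650029655} + \frac{27777355788 \sqrt{139}}{20650029655} \approx -24938.0$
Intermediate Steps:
$V{\left(a \right)} = \frac{2 a}{94 + a}$
$j{\left(q \right)} = \frac{1}{q^{\frac{3}{2}} - q}$
$\frac{-22930 - 1202}{V{\left(88 \right)} + j{\left(139 \right)}} = \frac{-22930 - 1202}{2 \cdot 88 \frac{1}{94 + 88} + \frac{1}{139^{\frac{3}{2}} - 139}} = - \frac{24132}{2 \cdot 88 \cdot \frac{1}{182} + \frac{1}{139 \sqrt{139} - 139}} = - \frac{24132}{2 \cdot 88 \cdot \frac{1}{182} + \frac{1}{-139 + 139 \sqrt{139}}} = - \frac{24132}{\frac{88}{91} + \frac{1}{-139 + 139 \sqrt{139}}}$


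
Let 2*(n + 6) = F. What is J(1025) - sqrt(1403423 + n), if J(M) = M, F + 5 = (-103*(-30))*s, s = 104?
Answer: 1025 - sqrt(6256378)/2 ≈ -225.64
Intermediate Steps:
F = 321355 (F = -5 - 103*(-30)*104 = -5 + 3090*104 = -5 + 321360 = 321355)
n = 321343/2 (n = -6 + (1/2)*321355 = -6 + 321355/2 = 321343/2 ≈ 1.6067e+5)
J(1025) - sqrt(1403423 + n) = 1025 - sqrt(1403423 + 321343/2) = 1025 - sqrt(3128189/2) = 1025 - sqrt(6256378)/2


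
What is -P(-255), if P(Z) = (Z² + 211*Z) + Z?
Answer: -10965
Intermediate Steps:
P(Z) = Z² + 212*Z
-P(-255) = -(-255)*(212 - 255) = -(-255)*(-43) = -1*10965 = -10965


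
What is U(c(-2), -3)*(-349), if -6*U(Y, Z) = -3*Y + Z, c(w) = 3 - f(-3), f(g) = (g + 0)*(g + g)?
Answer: 2443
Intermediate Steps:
f(g) = 2*g² (f(g) = g*(2*g) = 2*g²)
c(w) = -15 (c(w) = 3 - 2*(-3)² = 3 - 2*9 = 3 - 1*18 = 3 - 18 = -15)
U(Y, Z) = Y/2 - Z/6 (U(Y, Z) = -(-3*Y + Z)/6 = -(Z - 3*Y)/6 = Y/2 - Z/6)
U(c(-2), -3)*(-349) = ((½)*(-15) - ⅙*(-3))*(-349) = (-15/2 + ½)*(-349) = -7*(-349) = 2443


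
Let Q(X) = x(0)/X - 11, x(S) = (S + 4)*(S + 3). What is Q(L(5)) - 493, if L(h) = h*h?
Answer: -12588/25 ≈ -503.52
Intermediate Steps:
x(S) = (3 + S)*(4 + S) (x(S) = (4 + S)*(3 + S) = (3 + S)*(4 + S))
L(h) = h**2
Q(X) = -11 + 12/X (Q(X) = (12 + 0**2 + 7*0)/X - 11 = (12 + 0 + 0)/X - 11 = 12/X - 11 = -11 + 12/X)
Q(L(5)) - 493 = (-11 + 12/(5**2)) - 493 = (-11 + 12/25) - 493 = -263/25 - 493 = -12588/25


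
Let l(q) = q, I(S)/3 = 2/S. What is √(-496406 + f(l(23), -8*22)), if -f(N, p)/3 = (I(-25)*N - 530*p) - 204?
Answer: 2*I*√4847609/5 ≈ 880.69*I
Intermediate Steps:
I(S) = 6/S (I(S) = 3*(2/S) = 6/S)
f(N, p) = 612 + 1590*p + 18*N/25 (f(N, p) = -3*(((6/(-25))*N - 530*p) - 204) = -3*(((6*(-1/25))*N - 530*p) - 204) = -3*((-6*N/25 - 530*p) - 204) = -3*((-530*p - 6*N/25) - 204) = -3*(-204 - 530*p - 6*N/25) = 612 + 1590*p + 18*N/25)
√(-496406 + f(l(23), -8*22)) = √(-496406 + (612 + 1590*(-8*22) + (18/25)*23)) = √(-496406 + (612 + 1590*(-176) + 414/25)) = √(-496406 + (612 - 279840 + 414/25)) = √(-496406 - 6980286/25) = √(-19390436/25) = 2*I*√4847609/5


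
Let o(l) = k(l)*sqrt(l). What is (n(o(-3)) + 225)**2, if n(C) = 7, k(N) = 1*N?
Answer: 53824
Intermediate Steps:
k(N) = N
o(l) = l**(3/2) (o(l) = l*sqrt(l) = l**(3/2))
(n(o(-3)) + 225)**2 = (7 + 225)**2 = 232**2 = 53824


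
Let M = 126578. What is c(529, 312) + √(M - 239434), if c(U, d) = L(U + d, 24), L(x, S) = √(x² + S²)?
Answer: √707857 + 2*I*√28214 ≈ 841.34 + 335.94*I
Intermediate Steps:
L(x, S) = √(S² + x²)
c(U, d) = √(576 + (U + d)²) (c(U, d) = √(24² + (U + d)²) = √(576 + (U + d)²))
c(529, 312) + √(M - 239434) = √(576 + (529 + 312)²) + √(126578 - 239434) = √(576 + 841²) + √(-112856) = √(576 + 707281) + 2*I*√28214 = √707857 + 2*I*√28214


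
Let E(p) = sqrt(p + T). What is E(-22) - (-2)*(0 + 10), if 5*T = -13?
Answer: 20 + I*sqrt(615)/5 ≈ 20.0 + 4.9598*I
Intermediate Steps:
T = -13/5 (T = (1/5)*(-13) = -13/5 ≈ -2.6000)
E(p) = sqrt(-13/5 + p) (E(p) = sqrt(p - 13/5) = sqrt(-13/5 + p))
E(-22) - (-2)*(0 + 10) = sqrt(-65 + 25*(-22))/5 - (-2)*(0 + 10) = sqrt(-65 - 550)/5 - (-2)*10 = sqrt(-615)/5 - 1*(-20) = (I*sqrt(615))/5 + 20 = I*sqrt(615)/5 + 20 = 20 + I*sqrt(615)/5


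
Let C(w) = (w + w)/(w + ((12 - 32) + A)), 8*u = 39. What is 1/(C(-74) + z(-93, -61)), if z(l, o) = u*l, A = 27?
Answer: -536/241825 ≈ -0.0022165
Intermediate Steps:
u = 39/8 (u = (1/8)*39 = 39/8 ≈ 4.8750)
z(l, o) = 39*l/8
C(w) = 2*w/(7 + w) (C(w) = (w + w)/(w + ((12 - 32) + 27)) = (2*w)/(w + (-20 + 27)) = (2*w)/(w + 7) = (2*w)/(7 + w) = 2*w/(7 + w))
1/(C(-74) + z(-93, -61)) = 1/(2*(-74)/(7 - 74) + (39/8)*(-93)) = 1/(2*(-74)/(-67) - 3627/8) = 1/(2*(-74)*(-1/67) - 3627/8) = 1/(148/67 - 3627/8) = 1/(-241825/536) = -536/241825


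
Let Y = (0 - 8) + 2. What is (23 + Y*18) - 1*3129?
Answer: -3214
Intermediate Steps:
Y = -6 (Y = -8 + 2 = -6)
(23 + Y*18) - 1*3129 = (23 - 6*18) - 1*3129 = (23 - 108) - 3129 = -85 - 3129 = -3214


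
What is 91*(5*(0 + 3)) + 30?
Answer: 1395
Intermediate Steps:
91*(5*(0 + 3)) + 30 = 91*(5*3) + 30 = 91*15 + 30 = 1365 + 30 = 1395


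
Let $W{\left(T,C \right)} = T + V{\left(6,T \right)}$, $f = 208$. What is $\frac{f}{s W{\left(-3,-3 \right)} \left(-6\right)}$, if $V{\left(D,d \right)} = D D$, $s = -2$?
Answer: $\frac{52}{99} \approx 0.52525$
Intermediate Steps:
$V{\left(D,d \right)} = D^{2}$
$W{\left(T,C \right)} = 36 + T$ ($W{\left(T,C \right)} = T + 6^{2} = T + 36 = 36 + T$)
$\frac{f}{s W{\left(-3,-3 \right)} \left(-6\right)} = \frac{208}{- 2 \left(36 - 3\right) \left(-6\right)} = \frac{208}{\left(-2\right) 33 \left(-6\right)} = \frac{208}{\left(-66\right) \left(-6\right)} = \frac{208}{396} = 208 \cdot \frac{1}{396} = \frac{52}{99}$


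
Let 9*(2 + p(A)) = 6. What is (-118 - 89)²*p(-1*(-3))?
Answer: -57132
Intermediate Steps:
p(A) = -4/3 (p(A) = -2 + (⅑)*6 = -2 + ⅔ = -4/3)
(-118 - 89)²*p(-1*(-3)) = (-118 - 89)²*(-4/3) = (-207)²*(-4/3) = 42849*(-4/3) = -57132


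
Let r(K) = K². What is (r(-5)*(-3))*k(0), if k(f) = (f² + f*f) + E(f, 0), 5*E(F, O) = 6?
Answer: -90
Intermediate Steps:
E(F, O) = 6/5 (E(F, O) = (⅕)*6 = 6/5)
k(f) = 6/5 + 2*f² (k(f) = (f² + f*f) + 6/5 = (f² + f²) + 6/5 = 2*f² + 6/5 = 6/5 + 2*f²)
(r(-5)*(-3))*k(0) = ((-5)²*(-3))*(6/5 + 2*0²) = (25*(-3))*(6/5 + 2*0) = -75*(6/5 + 0) = -75*6/5 = -90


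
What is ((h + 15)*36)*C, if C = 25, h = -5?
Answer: 9000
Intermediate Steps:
((h + 15)*36)*C = ((-5 + 15)*36)*25 = (10*36)*25 = 360*25 = 9000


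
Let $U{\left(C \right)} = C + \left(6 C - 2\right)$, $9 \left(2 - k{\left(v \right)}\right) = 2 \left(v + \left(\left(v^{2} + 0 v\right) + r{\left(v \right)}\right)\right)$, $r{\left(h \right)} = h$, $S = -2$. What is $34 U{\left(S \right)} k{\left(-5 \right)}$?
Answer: $\frac{2176}{3} \approx 725.33$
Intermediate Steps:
$k{\left(v \right)} = 2 - \frac{4 v}{9} - \frac{2 v^{2}}{9}$ ($k{\left(v \right)} = 2 - \frac{2 \left(v + \left(\left(v^{2} + 0 v\right) + v\right)\right)}{9} = 2 - \frac{2 \left(v + \left(\left(v^{2} + 0\right) + v\right)\right)}{9} = 2 - \frac{2 \left(v + \left(v^{2} + v\right)\right)}{9} = 2 - \frac{2 \left(v + \left(v + v^{2}\right)\right)}{9} = 2 - \frac{2 \left(v^{2} + 2 v\right)}{9} = 2 - \frac{2 v^{2} + 4 v}{9} = 2 - \left(\frac{2 v^{2}}{9} + \frac{4 v}{9}\right) = 2 - \frac{4 v}{9} - \frac{2 v^{2}}{9}$)
$U{\left(C \right)} = -2 + 7 C$ ($U{\left(C \right)} = C + \left(-2 + 6 C\right) = -2 + 7 C$)
$34 U{\left(S \right)} k{\left(-5 \right)} = 34 \left(-2 + 7 \left(-2\right)\right) \left(2 - - \frac{20}{9} - \frac{2 \left(-5\right)^{2}}{9}\right) = 34 \left(-2 - 14\right) \left(2 + \frac{20}{9} - \frac{50}{9}\right) = 34 \left(-16\right) \left(2 + \frac{20}{9} - \frac{50}{9}\right) = \left(-544\right) \left(- \frac{4}{3}\right) = \frac{2176}{3}$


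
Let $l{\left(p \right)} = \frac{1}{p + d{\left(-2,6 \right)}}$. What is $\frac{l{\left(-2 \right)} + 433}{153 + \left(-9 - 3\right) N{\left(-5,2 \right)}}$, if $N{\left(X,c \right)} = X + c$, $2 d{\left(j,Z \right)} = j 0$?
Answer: $\frac{865}{378} \approx 2.2884$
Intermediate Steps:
$d{\left(j,Z \right)} = 0$ ($d{\left(j,Z \right)} = \frac{j 0}{2} = \frac{1}{2} \cdot 0 = 0$)
$l{\left(p \right)} = \frac{1}{p}$ ($l{\left(p \right)} = \frac{1}{p + 0} = \frac{1}{p}$)
$\frac{l{\left(-2 \right)} + 433}{153 + \left(-9 - 3\right) N{\left(-5,2 \right)}} = \frac{\frac{1}{-2} + 433}{153 + \left(-9 - 3\right) \left(-5 + 2\right)} = \frac{- \frac{1}{2} + 433}{153 - -36} = \frac{865}{2 \left(153 + 36\right)} = \frac{865}{2 \cdot 189} = \frac{865}{2} \cdot \frac{1}{189} = \frac{865}{378}$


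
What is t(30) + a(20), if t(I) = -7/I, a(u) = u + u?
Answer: 1193/30 ≈ 39.767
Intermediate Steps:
a(u) = 2*u
t(30) + a(20) = -7/30 + 2*20 = -7*1/30 + 40 = -7/30 + 40 = 1193/30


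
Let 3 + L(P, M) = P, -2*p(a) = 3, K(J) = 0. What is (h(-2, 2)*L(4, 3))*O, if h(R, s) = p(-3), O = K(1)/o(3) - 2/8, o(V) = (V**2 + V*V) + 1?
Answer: 3/8 ≈ 0.37500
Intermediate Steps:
p(a) = -3/2 (p(a) = -1/2*3 = -3/2)
o(V) = 1 + 2*V**2 (o(V) = (V**2 + V**2) + 1 = 2*V**2 + 1 = 1 + 2*V**2)
L(P, M) = -3 + P
O = -1/4 (O = 0/(1 + 2*3**2) - 2/8 = 0/(1 + 2*9) - 2*1/8 = 0/(1 + 18) - 1/4 = 0/19 - 1/4 = 0*(1/19) - 1/4 = 0 - 1/4 = -1/4 ≈ -0.25000)
h(R, s) = -3/2
(h(-2, 2)*L(4, 3))*O = -3*(-3 + 4)/2*(-1/4) = -3/2*1*(-1/4) = -3/2*(-1/4) = 3/8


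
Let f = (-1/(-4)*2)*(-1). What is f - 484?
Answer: -969/2 ≈ -484.50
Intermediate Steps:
f = -1/2 (f = (-1*(-1/4)*2)*(-1) = ((1/4)*2)*(-1) = (1/2)*(-1) = -1/2 ≈ -0.50000)
f - 484 = -1/2 - 484 = -969/2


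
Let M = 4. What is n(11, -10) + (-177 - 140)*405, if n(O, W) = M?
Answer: -128381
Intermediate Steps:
n(O, W) = 4
n(11, -10) + (-177 - 140)*405 = 4 + (-177 - 140)*405 = 4 - 317*405 = 4 - 128385 = -128381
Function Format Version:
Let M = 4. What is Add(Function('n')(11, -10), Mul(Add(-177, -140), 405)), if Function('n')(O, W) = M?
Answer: -128381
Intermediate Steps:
Function('n')(O, W) = 4
Add(Function('n')(11, -10), Mul(Add(-177, -140), 405)) = Add(4, Mul(Add(-177, -140), 405)) = Add(4, Mul(-317, 405)) = Add(4, -128385) = -128381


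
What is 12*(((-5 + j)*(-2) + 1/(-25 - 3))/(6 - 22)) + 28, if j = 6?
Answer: 3307/112 ≈ 29.527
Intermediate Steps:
12*(((-5 + j)*(-2) + 1/(-25 - 3))/(6 - 22)) + 28 = 12*(((-5 + 6)*(-2) + 1/(-25 - 3))/(6 - 22)) + 28 = 12*((1*(-2) + 1/(-28))/(-16)) + 28 = 12*((-2 - 1/28)*(-1/16)) + 28 = 12*(-57/28*(-1/16)) + 28 = 12*(57/448) + 28 = 171/112 + 28 = 3307/112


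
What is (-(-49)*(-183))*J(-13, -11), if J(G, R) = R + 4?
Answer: 62769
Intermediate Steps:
J(G, R) = 4 + R
(-(-49)*(-183))*J(-13, -11) = (-(-49)*(-183))*(4 - 11) = -49*183*(-7) = -8967*(-7) = 62769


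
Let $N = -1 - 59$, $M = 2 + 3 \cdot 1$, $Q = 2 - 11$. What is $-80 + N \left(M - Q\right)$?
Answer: $-920$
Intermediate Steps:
$Q = -9$ ($Q = 2 - 11 = -9$)
$M = 5$ ($M = 2 + 3 = 5$)
$N = -60$ ($N = -1 - 59 = -60$)
$-80 + N \left(M - Q\right) = -80 - 60 \left(5 - -9\right) = -80 - 60 \left(5 + 9\right) = -80 - 840 = -920$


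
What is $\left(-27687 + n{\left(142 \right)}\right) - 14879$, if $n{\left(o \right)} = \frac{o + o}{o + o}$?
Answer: $-42565$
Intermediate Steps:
$n{\left(o \right)} = 1$ ($n{\left(o \right)} = \frac{2 o}{2 o} = 2 o \frac{1}{2 o} = 1$)
$\left(-27687 + n{\left(142 \right)}\right) - 14879 = \left(-27687 + 1\right) - 14879 = -27686 - 14879 = -42565$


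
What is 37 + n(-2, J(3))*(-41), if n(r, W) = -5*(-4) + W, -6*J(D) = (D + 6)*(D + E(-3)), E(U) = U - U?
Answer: -1197/2 ≈ -598.50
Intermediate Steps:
E(U) = 0
J(D) = -D*(6 + D)/6 (J(D) = -(D + 6)*(D + 0)/6 = -(6 + D)*D/6 = -D*(6 + D)/6)
n(r, W) = 20 + W
37 + n(-2, J(3))*(-41) = 37 + (20 + (1/6)*3*(-6 - 1*3))*(-41) = 37 + (20 + (1/6)*3*(-6 - 3))*(-41) = 37 + (20 + (1/6)*3*(-9))*(-41) = 37 + (20 - 9/2)*(-41) = 37 + (31/2)*(-41) = 37 - 1271/2 = -1197/2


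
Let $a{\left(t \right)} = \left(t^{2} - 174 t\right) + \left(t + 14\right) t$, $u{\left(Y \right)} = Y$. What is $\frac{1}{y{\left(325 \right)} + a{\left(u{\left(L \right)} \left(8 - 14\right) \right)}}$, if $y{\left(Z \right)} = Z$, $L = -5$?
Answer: $- \frac{1}{2675} \approx -0.00037383$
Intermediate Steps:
$a{\left(t \right)} = t^{2} - 174 t + t \left(14 + t\right)$ ($a{\left(t \right)} = \left(t^{2} - 174 t\right) + \left(14 + t\right) t = \left(t^{2} - 174 t\right) + t \left(14 + t\right) = t^{2} - 174 t + t \left(14 + t\right)$)
$\frac{1}{y{\left(325 \right)} + a{\left(u{\left(L \right)} \left(8 - 14\right) \right)}} = \frac{1}{325 + 2 \left(- 5 \left(8 - 14\right)\right) \left(-80 - 5 \left(8 - 14\right)\right)} = \frac{1}{325 + 2 \left(\left(-5\right) \left(-6\right)\right) \left(-80 - -30\right)} = \frac{1}{325 + 2 \cdot 30 \left(-80 + 30\right)} = \frac{1}{325 + 2 \cdot 30 \left(-50\right)} = \frac{1}{325 - 3000} = \frac{1}{-2675} = - \frac{1}{2675}$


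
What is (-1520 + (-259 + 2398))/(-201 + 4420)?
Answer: 619/4219 ≈ 0.14672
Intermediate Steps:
(-1520 + (-259 + 2398))/(-201 + 4420) = (-1520 + 2139)/4219 = 619*(1/4219) = 619/4219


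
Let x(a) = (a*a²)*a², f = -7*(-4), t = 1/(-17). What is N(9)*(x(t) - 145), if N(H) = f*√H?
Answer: -17293858344/1419857 ≈ -12180.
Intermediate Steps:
t = -1/17 ≈ -0.058824
f = 28
x(a) = a⁵ (x(a) = a³*a² = a⁵)
N(H) = 28*√H
N(9)*(x(t) - 145) = (28*√9)*((-1/17)⁵ - 145) = (28*3)*(-1/1419857 - 145) = 84*(-205879266/1419857) = -17293858344/1419857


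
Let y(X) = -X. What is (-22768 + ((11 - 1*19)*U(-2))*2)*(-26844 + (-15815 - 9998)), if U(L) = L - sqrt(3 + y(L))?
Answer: 1197209552 - 842512*sqrt(5) ≈ 1.1953e+9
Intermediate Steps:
U(L) = L - sqrt(3 - L)
(-22768 + ((11 - 1*19)*U(-2))*2)*(-26844 + (-15815 - 9998)) = (-22768 + ((11 - 1*19)*(-2 - sqrt(3 - 1*(-2))))*2)*(-26844 + (-15815 - 9998)) = (-22768 + ((11 - 19)*(-2 - sqrt(3 + 2)))*2)*(-26844 - 25813) = (-22768 - 8*(-2 - sqrt(5))*2)*(-52657) = (-22768 + (16 + 8*sqrt(5))*2)*(-52657) = (-22768 + (32 + 16*sqrt(5)))*(-52657) = (-22736 + 16*sqrt(5))*(-52657) = 1197209552 - 842512*sqrt(5)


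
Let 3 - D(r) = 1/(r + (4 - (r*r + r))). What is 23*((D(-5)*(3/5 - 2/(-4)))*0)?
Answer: 0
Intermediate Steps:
D(r) = 3 - 1/(4 - r²) (D(r) = 3 - 1/(r + (4 - (r*r + r))) = 3 - 1/(r + (4 - (r² + r))) = 3 - 1/(r + (4 - (r + r²))) = 3 - 1/(r + (4 + (-r - r²))) = 3 - 1/(r + (4 - r - r²)) = 3 - 1/(4 - r²))
23*((D(-5)*(3/5 - 2/(-4)))*0) = 23*((((-11 + 3*(-5)²)/(-4 + (-5)²))*(3/5 - 2/(-4)))*0) = 23*((((-11 + 3*25)/(-4 + 25))*(3*(⅕) - 2*(-¼)))*0) = 23*((((-11 + 75)/21)*(⅗ + ½))*0) = 23*((((1/21)*64)*(11/10))*0) = 23*(((64/21)*(11/10))*0) = 23*((352/105)*0) = 23*0 = 0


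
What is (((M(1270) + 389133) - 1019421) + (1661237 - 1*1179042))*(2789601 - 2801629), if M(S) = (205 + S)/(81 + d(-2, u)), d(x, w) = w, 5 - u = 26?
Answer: 5342900747/3 ≈ 1.7810e+9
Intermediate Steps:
u = -21 (u = 5 - 1*26 = 5 - 26 = -21)
M(S) = 41/12 + S/60 (M(S) = (205 + S)/(81 - 21) = (205 + S)/60 = (205 + S)*(1/60) = 41/12 + S/60)
(((M(1270) + 389133) - 1019421) + (1661237 - 1*1179042))*(2789601 - 2801629) = ((((41/12 + (1/60)*1270) + 389133) - 1019421) + (1661237 - 1*1179042))*(2789601 - 2801629) = ((((41/12 + 127/6) + 389133) - 1019421) + (1661237 - 1179042))*(-12028) = (((295/12 + 389133) - 1019421) + 482195)*(-12028) = ((4669891/12 - 1019421) + 482195)*(-12028) = (-7563161/12 + 482195)*(-12028) = -1776821/12*(-12028) = 5342900747/3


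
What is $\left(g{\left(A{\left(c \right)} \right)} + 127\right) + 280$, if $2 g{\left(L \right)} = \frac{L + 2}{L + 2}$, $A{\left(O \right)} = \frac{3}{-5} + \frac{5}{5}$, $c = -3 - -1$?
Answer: $\frac{815}{2} \approx 407.5$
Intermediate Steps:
$c = -2$ ($c = -3 + 1 = -2$)
$A{\left(O \right)} = \frac{2}{5}$ ($A{\left(O \right)} = 3 \left(- \frac{1}{5}\right) + 5 \cdot \frac{1}{5} = - \frac{3}{5} + 1 = \frac{2}{5}$)
$g{\left(L \right)} = \frac{1}{2}$ ($g{\left(L \right)} = \frac{\left(L + 2\right) \frac{1}{L + 2}}{2} = \frac{\left(2 + L\right) \frac{1}{2 + L}}{2} = \frac{1}{2} \cdot 1 = \frac{1}{2}$)
$\left(g{\left(A{\left(c \right)} \right)} + 127\right) + 280 = \left(\frac{1}{2} + 127\right) + 280 = \frac{255}{2} + 280 = \frac{815}{2}$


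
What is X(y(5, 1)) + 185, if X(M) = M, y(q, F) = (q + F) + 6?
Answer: 197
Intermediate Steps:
y(q, F) = 6 + F + q (y(q, F) = (F + q) + 6 = 6 + F + q)
X(y(5, 1)) + 185 = (6 + 1 + 5) + 185 = 12 + 185 = 197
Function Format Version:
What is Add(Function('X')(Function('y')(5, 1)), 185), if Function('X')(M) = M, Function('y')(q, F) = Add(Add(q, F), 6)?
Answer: 197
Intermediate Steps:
Function('y')(q, F) = Add(6, F, q) (Function('y')(q, F) = Add(Add(F, q), 6) = Add(6, F, q))
Add(Function('X')(Function('y')(5, 1)), 185) = Add(Add(6, 1, 5), 185) = Add(12, 185) = 197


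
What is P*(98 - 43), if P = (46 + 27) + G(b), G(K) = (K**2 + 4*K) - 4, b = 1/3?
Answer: 34870/9 ≈ 3874.4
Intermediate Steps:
b = 1/3 ≈ 0.33333
G(K) = -4 + K**2 + 4*K
P = 634/9 (P = (46 + 27) + (-4 + (1/3)**2 + 4*(1/3)) = 73 + (-4 + 1/9 + 4/3) = 73 - 23/9 = 634/9 ≈ 70.444)
P*(98 - 43) = 634*(98 - 43)/9 = (634/9)*55 = 34870/9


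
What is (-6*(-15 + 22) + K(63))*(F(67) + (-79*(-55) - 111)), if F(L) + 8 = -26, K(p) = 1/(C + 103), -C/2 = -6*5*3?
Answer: -49917000/283 ≈ -1.7639e+5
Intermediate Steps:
C = 180 (C = -2*(-6*5)*3 = -(-60)*3 = -2*(-90) = 180)
K(p) = 1/283 (K(p) = 1/(180 + 103) = 1/283)
F(L) = -34 (F(L) = -8 - 26 = -34)
(-6*(-15 + 22) + K(63))*(F(67) + (-79*(-55) - 111)) = (-6*(-15 + 22) + 1/283)*(-34 + (-79*(-55) - 111)) = (-6*7 + 1/283)*(-34 + (4345 - 111)) = (-42 + 1/283)*(-34 + 4234) = -11885/283*4200 = -49917000/283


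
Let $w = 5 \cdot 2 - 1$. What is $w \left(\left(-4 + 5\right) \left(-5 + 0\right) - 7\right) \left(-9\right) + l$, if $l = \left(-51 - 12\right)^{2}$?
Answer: $4941$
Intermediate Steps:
$w = 9$ ($w = 10 - 1 = 9$)
$l = 3969$ ($l = \left(-63\right)^{2} = 3969$)
$w \left(\left(-4 + 5\right) \left(-5 + 0\right) - 7\right) \left(-9\right) + l = 9 \left(\left(-4 + 5\right) \left(-5 + 0\right) - 7\right) \left(-9\right) + 3969 = 9 \left(1 \left(-5\right) - 7\right) \left(-9\right) + 3969 = 9 \left(-5 - 7\right) \left(-9\right) + 3969 = 9 \left(-12\right) \left(-9\right) + 3969 = \left(-108\right) \left(-9\right) + 3969 = 972 + 3969 = 4941$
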